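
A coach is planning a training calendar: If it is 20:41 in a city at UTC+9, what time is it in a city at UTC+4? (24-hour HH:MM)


Local time: 20:41 at UTC+9 (offset 9h)
Target zone: UTC+4 (offset 4h)
Difference: 4 - (9) = -5 hours
Calculation: 20 + (-5) = 15
Result: 15:41

15:41


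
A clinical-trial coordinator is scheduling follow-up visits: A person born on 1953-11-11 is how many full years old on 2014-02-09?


Birth: 1953-11-11
Reference: 2014-02-09
Year difference: 2014 - 1953 = 61
Has birthday (11-11) occurred by 02-09? No
Birthday not yet reached this year -> subtract 1
Age in full years: 60

60


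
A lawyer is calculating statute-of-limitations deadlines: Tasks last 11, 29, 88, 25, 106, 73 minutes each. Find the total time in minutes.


Durations: 11, 29, 88, 25, 106, 73
Running sum: 11
+ 29 = 40
+ 88 = 128
+ 25 = 153
+ 106 = 259
+ 73 = 332
Total duration: 332 minutes
That is 5 hours and 32 minutes

332


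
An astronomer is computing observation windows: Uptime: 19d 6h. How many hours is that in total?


Days: 19
Extra hours: 6
Hours per day: 24
Days to hours: 19 x 24 = 456
Total: 456 + 6 = 462

462


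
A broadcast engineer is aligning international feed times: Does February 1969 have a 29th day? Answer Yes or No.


Year: 1969
Divisible by 4? 1969 / 4 = 492.25 -> No
Not divisible by 4, so NOT a leap year

No


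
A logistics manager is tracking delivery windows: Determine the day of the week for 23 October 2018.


Date: 2018-10-23
January 1, 2018 is a Monday
Day of year: 296
Offset from Jan 1: 295 days
295 mod 7 = 1
Result: Tuesday

Tuesday


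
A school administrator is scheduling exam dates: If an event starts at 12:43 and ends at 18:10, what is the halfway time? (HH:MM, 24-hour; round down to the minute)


Start time: 12:43 = 763 minutes from midnight
End time: 18:10 = 1090 minutes from midnight
Sum: 763 + 1090 = 1853
Midpoint: 1853 / 2 = 926 minutes
Convert: 926 / 60 = 15 hours, 26 minutes
Result: 15:26

15:26


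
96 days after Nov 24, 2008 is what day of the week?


Start: 2008-11-24 (Monday)
Step 1 - find target date: add 96 days
  2008-11-24 + 96 days = 2009-02-28
Step 2 - day of week:
  96 mod 7 = 5
  Monday + 5 days -> Saturday
Result: Saturday (2009-02-28)

Saturday


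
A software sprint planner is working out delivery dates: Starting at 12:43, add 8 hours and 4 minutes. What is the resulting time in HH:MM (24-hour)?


Start time: 12:43
Adding: 8 hours 4 minutes
Minutes: 43 + 4 = 47
Hours: 12 + 8 + 0 = 20
Result: 20:47

20:47


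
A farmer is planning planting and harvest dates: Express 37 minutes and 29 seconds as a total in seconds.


Minutes: 37
Seconds: 29
Convert minutes to seconds: 37 x 60 = 2220
Add remaining seconds: 2220 + 29 = 2249

2249


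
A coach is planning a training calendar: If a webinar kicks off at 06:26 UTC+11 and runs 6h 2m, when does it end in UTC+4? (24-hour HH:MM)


Start: 06:26 in UTC+11
Step 1 - add duration:
  minutes: 26 + 2 = 28
  hours: 6 + 6 + 0 = 12
  end in UTC+11: 12:28
Step 2 - convert UTC+11 -> UTC+4:
  offset difference: 4 - (11) = -7 hours
  12 + (-7) = 5 -> mod 24 = 5
Result: 05:28 in UTC+4

05:28


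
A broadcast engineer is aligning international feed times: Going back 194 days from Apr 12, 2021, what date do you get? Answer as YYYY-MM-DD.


Start: 2021-04-12
Subtracting 194 days
Days already passed in April: 12
After going back through April: 182 more days to subtract
March 2021: 31 days, 151 remaining
February 2021: 28 days, 123 remaining
January 2021: 31 days, 92 remaining
December 2020: 31 days, 61 remaining
Result: 2020-09-30

2020-09-30


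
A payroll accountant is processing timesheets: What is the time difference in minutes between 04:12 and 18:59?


Start time: 04:12 = 252 minutes from midnight
End time: 18:59 = 1139 minutes from midnight
Difference: 1139 - 252 = 887 minutes
That is 14 hours and 47 minutes

887


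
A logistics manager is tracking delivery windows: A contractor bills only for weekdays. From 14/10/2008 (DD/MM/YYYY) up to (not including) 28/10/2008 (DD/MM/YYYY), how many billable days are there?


Start: 2008-10-14 (Tuesday)
End (exclusive): 2008-10-28 (Tuesday)
Total calendar days: 14
Full weeks: 14 // 7 = 2 -> 10 weekdays
Remaining 0 days starting on Tuesday:
Total business days: 10 + 0 = 10

10


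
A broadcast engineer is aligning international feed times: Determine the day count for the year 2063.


Year: 2063
Check leap year rules:
Divisible by 4? No
2063 is not a leap year
Days: 365

365


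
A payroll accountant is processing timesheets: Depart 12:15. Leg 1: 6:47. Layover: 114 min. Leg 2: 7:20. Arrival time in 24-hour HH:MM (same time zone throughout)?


Depart: 12:15
Leg 1: +407 min -> 19:02
Layover: +114 min -> 20:56
Leg 2: +440 min -> 04:16
Total travel: 961 minutes = 16h 1m
Arrival: 04:16

04:16


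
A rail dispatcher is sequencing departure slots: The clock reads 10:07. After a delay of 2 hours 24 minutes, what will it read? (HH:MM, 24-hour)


Start time: 10:07
Adding: 2 hours 24 minutes
Minutes: 7 + 24 = 31
Hours: 10 + 2 + 0 = 12
Result: 12:31

12:31


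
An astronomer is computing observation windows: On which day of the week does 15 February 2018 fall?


Date: 2018-02-15
January 1, 2018 is a Monday
Day of year: 46
Offset from Jan 1: 45 days
45 mod 7 = 3
Result: Thursday

Thursday


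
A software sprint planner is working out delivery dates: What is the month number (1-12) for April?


Calendar month order:
3. March
4. April <--
5. May
April is month number 4

4


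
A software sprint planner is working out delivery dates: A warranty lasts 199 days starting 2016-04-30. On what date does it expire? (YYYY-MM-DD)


Start: 2016-04-30
Adding 199 days
Days remaining in April: 0
After April: 199 days still to add
May 2016: 31 days, 168 remaining
June 2016: 30 days, 138 remaining
July 2016: 31 days, 107 remaining
August 2016: 31 days, 76 remaining
Result: 2016-11-15

2016-11-15


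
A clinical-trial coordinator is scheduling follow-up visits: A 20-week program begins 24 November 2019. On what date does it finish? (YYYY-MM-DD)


Start: 2019-11-24
Weeks to add: 20
Convert to days: 20 x 7 = 140 days
Add 140 days to 2019-11-24
Result: 2020-04-12

2020-04-12


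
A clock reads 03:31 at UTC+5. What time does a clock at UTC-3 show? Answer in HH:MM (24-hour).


Local time: 03:31 at UTC+5 (offset 5h)
Target zone: UTC-3 (offset -3h)
Difference: -3 - (5) = -8 hours
Calculation: 3 + (-8) = -5
Wraparound: (-5) mod 24 = 19
Result: 19:31

19:31


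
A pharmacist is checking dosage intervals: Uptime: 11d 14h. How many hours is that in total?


Days: 11
Extra hours: 14
Hours per day: 24
Days to hours: 11 x 24 = 264
Total: 264 + 14 = 278

278


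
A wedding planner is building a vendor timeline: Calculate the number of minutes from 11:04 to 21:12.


Start time: 11:04 = 664 minutes from midnight
End time: 21:12 = 1272 minutes from midnight
Difference: 1272 - 664 = 608 minutes
That is 10 hours and 8 minutes

608


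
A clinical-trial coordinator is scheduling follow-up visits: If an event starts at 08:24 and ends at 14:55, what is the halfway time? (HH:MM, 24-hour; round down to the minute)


Start time: 08:24 = 504 minutes from midnight
End time: 14:55 = 895 minutes from midnight
Sum: 504 + 895 = 1399
Midpoint: 1399 / 2 = 699 minutes
Convert: 699 / 60 = 11 hours, 39 minutes
Result: 11:39

11:39


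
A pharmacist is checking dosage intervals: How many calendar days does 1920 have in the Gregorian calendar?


Year: 1920
Check leap year rules:
Divisible by 4? Yes
Divisible by 100? No
1920 is a leap year
Days: 366

366


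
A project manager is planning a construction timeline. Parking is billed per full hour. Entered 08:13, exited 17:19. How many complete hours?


Start: 08:13
End: 17:19
Hour difference: 17 - 8 = 9 hours
Minute difference: 19 - 13 = 6 minutes
Total minutes: 546
Complete hours: 546 / 60 = 9 (remainder 6)

9


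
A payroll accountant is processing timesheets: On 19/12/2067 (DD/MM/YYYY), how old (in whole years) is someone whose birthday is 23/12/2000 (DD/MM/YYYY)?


Birth: 2000-12-23
Reference: 2067-12-19
Year difference: 2067 - 2000 = 67
Has birthday (12-23) occurred by 12-19? No
Birthday not yet reached this year -> subtract 1
Age in full years: 66

66


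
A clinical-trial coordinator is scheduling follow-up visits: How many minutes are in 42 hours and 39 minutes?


Hours: 42
Minutes: 39
Convert hours to minutes: 42 x 60 = 2520
Add remaining minutes: 2520 + 39 = 2559

2559


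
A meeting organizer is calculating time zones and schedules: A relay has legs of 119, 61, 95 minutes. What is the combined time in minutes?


Durations: 119, 61, 95
Running sum: 119
+ 61 = 180
+ 95 = 275
Total duration: 275 minutes
That is 4 hours and 35 minutes

275


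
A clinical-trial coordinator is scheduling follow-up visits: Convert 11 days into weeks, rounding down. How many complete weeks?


Total days: 11
Days per week: 7
Division: 11 / 7 = 1 remainder 4
Complete weeks: 1
Remaining days: 4

1


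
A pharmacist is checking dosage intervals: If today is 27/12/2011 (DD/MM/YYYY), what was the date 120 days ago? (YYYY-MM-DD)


Start: 2011-12-27
Subtracting 120 days
Days already passed in December: 27
After going back through December: 93 more days to subtract
November 2011: 30 days, 63 remaining
October 2011: 31 days, 32 remaining
September 2011: 30 days, 2 remaining
August 2011 has 31 days, need 2
Result: 2011-08-29

2011-08-29


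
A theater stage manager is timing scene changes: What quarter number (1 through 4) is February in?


Month: February (month 2)
Q1: January-March (months 1-3)
Q2: April-June (months 4-6)
Q3: July-September (months 7-9)
Q4: October-December (months 10-12)
Month 2 falls in Q1

1


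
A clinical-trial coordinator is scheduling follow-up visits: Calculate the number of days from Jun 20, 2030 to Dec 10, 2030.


Start date: 2030-06-20
End date: 2030-12-10
Jun 2030: +11 days
Jul 2030: +31 days
Aug 2030: +31 days
... (4 more months)
Total: 173 days

173


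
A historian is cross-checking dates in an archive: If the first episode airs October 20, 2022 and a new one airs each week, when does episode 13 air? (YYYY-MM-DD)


First occurrence: 2022-10-20 (occurrence 1)
Each occurrence is 7 days after the previous.
Occurrence 13 is 12 weeks after the first.
12 weeks = 84 days
2022-10-20 + 84 days = 2023-01-12

2023-01-12


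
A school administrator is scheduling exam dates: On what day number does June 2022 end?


Month: June
Year: 2022
June is a 30-day month
Total: 30 days

30


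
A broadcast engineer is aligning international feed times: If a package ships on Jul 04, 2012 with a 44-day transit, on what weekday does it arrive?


Start: 2012-07-04 (Wednesday)
Step 1 - find target date: add 44 days
  2012-07-04 + 44 days = 2012-08-17
Step 2 - day of week:
  44 mod 7 = 2
  Wednesday + 2 days -> Friday
Result: Friday (2012-08-17)

Friday


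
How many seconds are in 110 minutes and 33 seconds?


Minutes: 110
Extra seconds: 33
Seconds per minute: 60
Minutes to seconds: 110 x 60 = 6600
Total: 6600 + 33 = 6633

6633


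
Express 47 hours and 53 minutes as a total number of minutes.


Hours: 47
Extra minutes: 53
Minutes per hour: 60
Hours to minutes: 47 x 60 = 2820
Total: 2820 + 53 = 2873

2873


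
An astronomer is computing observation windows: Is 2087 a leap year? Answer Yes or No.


Year: 2087
Divisible by 4? 2087 / 4 = 521.75 -> No
Not divisible by 4, so NOT a leap year

No


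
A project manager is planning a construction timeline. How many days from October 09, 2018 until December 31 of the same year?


Start: October 09, 2018
End: December 31, 2018
Days left in October: 22
November: 30
December: 31
Sum of remaining months: 61
Total: 22 + 61 = 83

83


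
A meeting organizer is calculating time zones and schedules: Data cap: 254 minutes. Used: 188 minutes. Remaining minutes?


Total budget: 254 minutes
Time used: 188 minutes
Remaining: 254 - 188 = 66 minutes
Percent used: 74.0%
Percent remaining: 26.0%

66


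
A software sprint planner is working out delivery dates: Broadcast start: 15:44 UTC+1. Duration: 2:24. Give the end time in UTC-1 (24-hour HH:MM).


Start: 15:44 in UTC+1
Step 1 - add duration:
  minutes: 44 + 24 = 68 (carry 1h)
  hours: 15 + 2 + 1 = 18
  end in UTC+1: 18:08
Step 2 - convert UTC+1 -> UTC-1:
  offset difference: -1 - (1) = -2 hours
  18 + (-2) = 16 -> mod 24 = 16
Result: 16:08 in UTC-1

16:08


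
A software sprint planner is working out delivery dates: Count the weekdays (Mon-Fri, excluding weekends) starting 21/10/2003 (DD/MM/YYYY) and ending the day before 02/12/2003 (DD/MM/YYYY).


Start: 2003-10-21 (Tuesday)
End (exclusive): 2003-12-02 (Tuesday)
Total calendar days: 42
Full weeks: 42 // 7 = 6 -> 30 weekdays
Remaining 0 days starting on Tuesday:
Total business days: 30 + 0 = 30

30


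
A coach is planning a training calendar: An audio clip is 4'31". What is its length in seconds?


Minutes: 4
Seconds: 31
Convert minutes to seconds: 4 x 60 = 240
Add remaining seconds: 240 + 31 = 271

271


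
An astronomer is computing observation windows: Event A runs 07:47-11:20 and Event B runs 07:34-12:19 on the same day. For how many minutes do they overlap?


Interval A: [467, 680] minutes from midnight
Interval B: [454, 739] minutes from midnight
Overlap start = max(467, 454) = 467
Overlap end = min(680, 739) = 680
Overlap = 680 - 467 = 213 minutes

213


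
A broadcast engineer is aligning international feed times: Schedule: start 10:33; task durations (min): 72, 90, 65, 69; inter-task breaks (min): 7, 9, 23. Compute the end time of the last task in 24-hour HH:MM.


Start: 10:33 = 633 min from midnight
  after task 1 (72 min): 11:45
  after break (7 min): 11:52
  after task 2 (90 min): 13:22
  after break (9 min): 13:31
  after task 3 (65 min): 14:36
  after break (23 min): 14:59
  after task 4 (69 min): 16:08
Total elapsed: 335 minutes
End time: 16:08

16:08


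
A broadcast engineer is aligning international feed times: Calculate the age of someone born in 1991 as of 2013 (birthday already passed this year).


Birth year: 1991
Current year: 2013
Age = current year - birth year
Age = 2013 - 1991 = 22

22


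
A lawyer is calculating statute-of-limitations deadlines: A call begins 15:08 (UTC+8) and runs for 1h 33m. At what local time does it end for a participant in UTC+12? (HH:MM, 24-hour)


Start: 15:08 in UTC+8
Step 1 - add duration:
  minutes: 8 + 33 = 41
  hours: 15 + 1 + 0 = 16
  end in UTC+8: 16:41
Step 2 - convert UTC+8 -> UTC+12:
  offset difference: 12 - (8) = 4 hours
  16 + (4) = 20 -> mod 24 = 20
Result: 20:41 in UTC+12

20:41


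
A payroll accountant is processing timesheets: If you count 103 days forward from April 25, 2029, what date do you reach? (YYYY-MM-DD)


Start: 2029-04-25
Adding 103 days
Days remaining in April: 5
After April: 98 days still to add
May 2029: 31 days, 67 remaining
June 2029: 30 days, 37 remaining
July 2029: 31 days, 6 remaining
August 2029 has 31 days, need 6
Result: 2029-08-06

2029-08-06


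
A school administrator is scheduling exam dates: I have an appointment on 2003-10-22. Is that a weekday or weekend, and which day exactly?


Date: 2003-10-22
January 1, 2003 is a Wednesday
Day of year: 295
Offset from Jan 1: 294 days
294 mod 7 = 0
Result: Wednesday

Wednesday


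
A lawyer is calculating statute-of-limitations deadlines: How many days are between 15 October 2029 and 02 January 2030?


Start date: 2029-10-15
End date: 2030-01-02
Oct 2029: +17 days
Nov 2029: +30 days
Dec 2029: +31 days
Jan 2030: +1 days
Total: 79 days

79


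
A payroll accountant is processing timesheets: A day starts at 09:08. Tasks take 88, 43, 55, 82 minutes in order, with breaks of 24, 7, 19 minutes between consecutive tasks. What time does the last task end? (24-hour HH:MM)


Start: 09:08 = 548 min from midnight
  after task 1 (88 min): 10:36
  after break (24 min): 11:00
  after task 2 (43 min): 11:43
  after break (7 min): 11:50
  after task 3 (55 min): 12:45
  after break (19 min): 13:04
  after task 4 (82 min): 14:26
Total elapsed: 318 minutes
End time: 14:26

14:26


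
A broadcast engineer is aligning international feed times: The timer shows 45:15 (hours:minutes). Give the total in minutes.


Hours: 45
Minutes: 15
Convert hours to minutes: 45 x 60 = 2700
Add remaining minutes: 2700 + 15 = 2715

2715


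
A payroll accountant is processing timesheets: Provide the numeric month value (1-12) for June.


Calendar month order:
5. May
6. June <--
7. July
June is month number 6

6


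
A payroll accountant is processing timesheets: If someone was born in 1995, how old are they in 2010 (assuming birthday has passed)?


Birth year: 1995
Current year: 2010
Age = current year - birth year
Age = 2010 - 1995 = 15

15


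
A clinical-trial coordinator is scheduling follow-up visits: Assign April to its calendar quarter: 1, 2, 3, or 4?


Month: April (month 4)
Q1: January-March (months 1-3)
Q2: April-June (months 4-6)
Q3: July-September (months 7-9)
Q4: October-December (months 10-12)
Month 4 falls in Q2

2


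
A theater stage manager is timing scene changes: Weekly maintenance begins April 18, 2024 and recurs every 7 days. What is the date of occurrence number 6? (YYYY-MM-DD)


First occurrence: 2024-04-18 (occurrence 1)
Each occurrence is 7 days after the previous.
Occurrence 6 is 5 weeks after the first.
5 weeks = 35 days
2024-04-18 + 35 days = 2024-05-23

2024-05-23


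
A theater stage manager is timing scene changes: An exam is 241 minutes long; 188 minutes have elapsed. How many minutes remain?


Total budget: 241 minutes
Time used: 188 minutes
Remaining: 241 - 188 = 53 minutes
Percent used: 78.0%
Percent remaining: 22.0%

53


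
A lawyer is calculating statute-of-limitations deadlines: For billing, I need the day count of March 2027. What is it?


Month: March
Year: 2027
March is a 31-day month
Total: 31 days

31


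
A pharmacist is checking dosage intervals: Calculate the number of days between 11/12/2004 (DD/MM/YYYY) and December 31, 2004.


Start: December 11, 2004
End: December 31, 2004
Days left in December: 20
Total: 20 days

20


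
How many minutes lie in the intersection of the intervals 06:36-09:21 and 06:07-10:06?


Interval A: [396, 561] minutes from midnight
Interval B: [367, 606] minutes from midnight
Overlap start = max(396, 367) = 396
Overlap end = min(561, 606) = 561
Overlap = 561 - 396 = 165 minutes

165


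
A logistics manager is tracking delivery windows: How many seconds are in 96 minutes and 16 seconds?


Minutes: 96
Extra seconds: 16
Seconds per minute: 60
Minutes to seconds: 96 x 60 = 5760
Total: 5760 + 16 = 5776

5776


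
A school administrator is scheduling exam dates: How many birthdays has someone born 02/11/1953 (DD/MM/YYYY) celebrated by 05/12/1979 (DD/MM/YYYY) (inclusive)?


Birth: 1953-11-02
Reference: 1979-12-05
Year difference: 1979 - 1953 = 26
Has birthday (11-02) occurred by 12-05? Yes
Age in full years: 26

26


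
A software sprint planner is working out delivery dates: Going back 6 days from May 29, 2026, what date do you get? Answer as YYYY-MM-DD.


Start: 2026-05-29
Subtracting 6 days
Days already passed in May: 29
Result: 2026-05-23

2026-05-23


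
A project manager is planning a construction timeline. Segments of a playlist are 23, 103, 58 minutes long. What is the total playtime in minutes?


Durations: 23, 103, 58
Running sum: 23
+ 103 = 126
+ 58 = 184
Total duration: 184 minutes
That is 3 hours and 4 minutes

184


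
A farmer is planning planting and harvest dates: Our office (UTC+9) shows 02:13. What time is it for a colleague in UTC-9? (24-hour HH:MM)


Local time: 02:13 at UTC+9 (offset 9h)
Target zone: UTC-9 (offset -9h)
Difference: -9 - (9) = -18 hours
Calculation: 2 + (-18) = -16
Wraparound: (-16) mod 24 = 8
Result: 08:13

08:13


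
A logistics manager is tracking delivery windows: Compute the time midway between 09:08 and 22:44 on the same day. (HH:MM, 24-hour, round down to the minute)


Start time: 09:08 = 548 minutes from midnight
End time: 22:44 = 1364 minutes from midnight
Sum: 548 + 1364 = 1912
Midpoint: 1912 / 2 = 956 minutes
Convert: 956 / 60 = 15 hours, 56 minutes
Result: 15:56

15:56


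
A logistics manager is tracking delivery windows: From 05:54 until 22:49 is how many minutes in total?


Start time: 05:54 = 354 minutes from midnight
End time: 22:49 = 1369 minutes from midnight
Difference: 1369 - 354 = 1015 minutes
That is 16 hours and 55 minutes

1015


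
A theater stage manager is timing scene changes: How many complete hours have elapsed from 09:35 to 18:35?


Start: 09:35
End: 18:35
Hour difference: 18 - 9 = 9 hours
Minute difference: 35 - 35 = 0 minutes
Total minutes: 540
Complete hours: 540 / 60 = 9 (remainder 0)

9


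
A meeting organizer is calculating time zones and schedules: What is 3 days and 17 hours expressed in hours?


Days: 3
Extra hours: 17
Hours per day: 24
Days to hours: 3 x 24 = 72
Total: 72 + 17 = 89

89


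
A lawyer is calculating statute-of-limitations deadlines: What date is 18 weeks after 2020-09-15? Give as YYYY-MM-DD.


Start: 2020-09-15
Weeks to add: 18
Convert to days: 18 x 7 = 126 days
Add 126 days to 2020-09-15
Result: 2021-01-19

2021-01-19


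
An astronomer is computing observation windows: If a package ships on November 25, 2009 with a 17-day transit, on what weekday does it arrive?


Start: 2009-11-25 (Wednesday)
Step 1 - find target date: add 17 days
  2009-11-25 + 17 days = 2009-12-12
Step 2 - day of week:
  17 mod 7 = 3
  Wednesday + 3 days -> Saturday
Result: Saturday (2009-12-12)

Saturday


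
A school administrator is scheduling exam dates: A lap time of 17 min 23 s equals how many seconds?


Minutes: 17
Seconds: 23
Convert minutes to seconds: 17 x 60 = 1020
Add remaining seconds: 1020 + 23 = 1043

1043


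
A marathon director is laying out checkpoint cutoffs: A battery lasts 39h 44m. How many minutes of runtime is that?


Hours: 39
Extra minutes: 44
Minutes per hour: 60
Hours to minutes: 39 x 60 = 2340
Total: 2340 + 44 = 2384

2384


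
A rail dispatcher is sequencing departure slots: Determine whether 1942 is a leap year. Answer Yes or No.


Year: 1942
Divisible by 4? 1942 / 4 = 485.5 -> No
Not divisible by 4, so NOT a leap year

No


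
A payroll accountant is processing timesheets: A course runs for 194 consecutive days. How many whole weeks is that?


Total days: 194
Days per week: 7
Division: 194 / 7 = 27 remainder 5
Complete weeks: 27
Remaining days: 5

27


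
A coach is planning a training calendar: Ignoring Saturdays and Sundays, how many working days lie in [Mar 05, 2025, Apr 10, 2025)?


Start: 2025-03-05 (Wednesday)
End (exclusive): 2025-04-10 (Thursday)
Total calendar days: 36
Full weeks: 36 // 7 = 5 -> 25 weekdays
Remaining 1 days starting on Wednesday:
  Wed(w) -> 1 weekdays
Total business days: 25 + 1 = 26

26


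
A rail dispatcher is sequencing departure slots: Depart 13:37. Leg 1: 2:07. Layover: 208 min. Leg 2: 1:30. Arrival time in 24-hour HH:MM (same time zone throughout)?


Depart: 13:37
Leg 1: +127 min -> 15:44
Layover: +208 min -> 19:12
Leg 2: +90 min -> 20:42
Total travel: 425 minutes = 7h 5m
Arrival: 20:42

20:42


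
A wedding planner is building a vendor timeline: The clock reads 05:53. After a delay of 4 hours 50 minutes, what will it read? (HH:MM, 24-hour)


Start time: 05:53
Adding: 4 hours 50 minutes
Minutes: 53 + 50 = 103
Minute overflow: 103 >= 60, so carry 1 hour, minutes = 43
Hours: 5 + 4 + 1 = 10
Result: 10:43

10:43


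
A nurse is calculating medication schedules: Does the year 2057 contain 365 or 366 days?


Year: 2057
Check leap year rules:
Divisible by 4? No
2057 is not a leap year
Days: 365

365


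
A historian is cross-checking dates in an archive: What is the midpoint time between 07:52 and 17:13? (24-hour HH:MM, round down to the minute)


Start time: 07:52 = 472 minutes from midnight
End time: 17:13 = 1033 minutes from midnight
Sum: 472 + 1033 = 1505
Midpoint: 1505 / 2 = 752 minutes
Convert: 752 / 60 = 12 hours, 32 minutes
Result: 12:32

12:32


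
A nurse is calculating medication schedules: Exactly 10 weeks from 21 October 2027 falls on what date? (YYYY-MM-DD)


Start: 2027-10-21
Weeks to add: 10
Convert to days: 10 x 7 = 70 days
Add 70 days to 2027-10-21
Result: 2027-12-30

2027-12-30


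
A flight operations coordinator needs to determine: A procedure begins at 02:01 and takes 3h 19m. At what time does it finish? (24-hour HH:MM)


Start time: 02:01
Adding: 3 hours 19 minutes
Minutes: 1 + 19 = 20
Hours: 2 + 3 + 0 = 5
Result: 05:20

05:20


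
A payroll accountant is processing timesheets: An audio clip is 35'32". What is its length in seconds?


Minutes: 35
Seconds: 32
Convert minutes to seconds: 35 x 60 = 2100
Add remaining seconds: 2100 + 32 = 2132

2132


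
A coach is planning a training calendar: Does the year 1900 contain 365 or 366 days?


Year: 1900
Check leap year rules:
Divisible by 4? Yes
Divisible by 100? Yes
Divisible by 400? No
1900 is not a leap year
Days: 365

365


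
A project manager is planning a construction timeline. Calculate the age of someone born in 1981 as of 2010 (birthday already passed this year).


Birth year: 1981
Current year: 2010
Age = current year - birth year
Age = 2010 - 1981 = 29

29


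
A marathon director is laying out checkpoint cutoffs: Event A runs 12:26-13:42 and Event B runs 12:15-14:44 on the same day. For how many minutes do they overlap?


Interval A: [746, 822] minutes from midnight
Interval B: [735, 884] minutes from midnight
Overlap start = max(746, 735) = 746
Overlap end = min(822, 884) = 822
Overlap = 822 - 746 = 76 minutes

76


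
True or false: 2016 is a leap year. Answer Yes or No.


Year: 2016
Divisible by 4? 2016 / 4 = 504.0 -> Yes
Divisible by 100? 2016 / 100 = 20.16 -> No
Divisible by 4 but not 100, so it IS a leap year

Yes


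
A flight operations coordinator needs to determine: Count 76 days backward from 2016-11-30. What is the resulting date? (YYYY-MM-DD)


Start: 2016-11-30
Subtracting 76 days
Days already passed in November: 30
After going back through November: 46 more days to subtract
October 2016: 31 days, 15 remaining
September 2016 has 30 days, need 15
Result: 2016-09-15

2016-09-15


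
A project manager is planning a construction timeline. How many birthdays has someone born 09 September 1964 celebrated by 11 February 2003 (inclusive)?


Birth: 1964-09-09
Reference: 2003-02-11
Year difference: 2003 - 1964 = 39
Has birthday (09-09) occurred by 02-11? No
Birthday not yet reached this year -> subtract 1
Age in full years: 38

38


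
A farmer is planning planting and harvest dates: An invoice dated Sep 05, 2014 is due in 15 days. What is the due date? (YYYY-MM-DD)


Start: 2014-09-05
Adding 15 days
Days remaining in September: 25
Result: 2014-09-20

2014-09-20


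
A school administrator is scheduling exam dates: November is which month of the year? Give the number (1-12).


Calendar month order:
10. October
11. November <--
12. December
November is month number 11

11


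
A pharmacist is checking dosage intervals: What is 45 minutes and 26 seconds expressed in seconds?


Minutes: 45
Extra seconds: 26
Seconds per minute: 60
Minutes to seconds: 45 x 60 = 2700
Total: 2700 + 26 = 2726

2726


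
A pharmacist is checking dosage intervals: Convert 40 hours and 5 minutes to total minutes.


Hours: 40
Extra minutes: 5
Minutes per hour: 60
Hours to minutes: 40 x 60 = 2400
Total: 2400 + 5 = 2405

2405


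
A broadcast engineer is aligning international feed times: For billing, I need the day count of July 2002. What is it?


Month: July
Year: 2002
July is a 31-day month
Total: 31 days

31


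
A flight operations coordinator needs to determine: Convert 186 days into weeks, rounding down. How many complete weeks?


Total days: 186
Days per week: 7
Division: 186 / 7 = 26 remainder 4
Complete weeks: 26
Remaining days: 4

26


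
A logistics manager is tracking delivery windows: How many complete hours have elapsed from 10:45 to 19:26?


Start: 10:45
End: 19:26
Hour difference: 19 - 10 = 9 hours
Minute difference: 26 - 45 = -19 minutes
Total minutes: 521
Complete hours: 521 / 60 = 8 (remainder 41)

8


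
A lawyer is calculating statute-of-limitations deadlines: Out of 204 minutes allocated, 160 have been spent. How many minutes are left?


Total budget: 204 minutes
Time used: 160 minutes
Remaining: 204 - 160 = 44 minutes
Percent used: 78.4%
Percent remaining: 21.6%

44


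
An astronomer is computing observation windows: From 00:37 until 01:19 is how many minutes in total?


Start time: 00:37 = 37 minutes from midnight
End time: 01:19 = 79 minutes from midnight
Difference: 79 - 37 = 42 minutes
That is 0 hours and 42 minutes

42


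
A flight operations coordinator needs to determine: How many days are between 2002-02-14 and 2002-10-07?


Start date: 2002-02-14
End date: 2002-10-07
Feb 2002: +15 days
Mar 2002: +31 days
Apr 2002: +30 days
... (6 more months)
Total: 235 days

235


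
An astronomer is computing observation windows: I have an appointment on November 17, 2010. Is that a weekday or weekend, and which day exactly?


Date: 2010-11-17
January 1, 2010 is a Friday
Day of year: 321
Offset from Jan 1: 320 days
320 mod 7 = 5
Result: Wednesday

Wednesday


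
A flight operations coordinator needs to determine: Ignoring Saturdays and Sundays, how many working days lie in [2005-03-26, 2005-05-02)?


Start: 2005-03-26 (Saturday)
End (exclusive): 2005-05-02 (Monday)
Total calendar days: 37
Full weeks: 37 // 7 = 5 -> 25 weekdays
Remaining 2 days starting on Saturday:
  Sat(-), Sun(-) -> 0 weekdays
Total business days: 25 + 0 = 25

25


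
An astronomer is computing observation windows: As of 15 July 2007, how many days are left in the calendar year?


Start: July 15, 2007
End: December 31, 2007
Days left in July: 16
August: 31
September: 30
October: 31
November: 30
... plus remaining months
Sum of remaining months: 153
Total: 16 + 153 = 169

169


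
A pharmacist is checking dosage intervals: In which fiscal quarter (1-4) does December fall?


Month: December (month 12)
Q1: January-March (months 1-3)
Q2: April-June (months 4-6)
Q3: July-September (months 7-9)
Q4: October-December (months 10-12)
Month 12 falls in Q4

4


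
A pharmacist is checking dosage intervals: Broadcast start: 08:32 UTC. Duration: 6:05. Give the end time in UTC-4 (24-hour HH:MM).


Start: 08:32 in UTC
Step 1 - add duration:
  minutes: 32 + 5 = 37
  hours: 8 + 6 + 0 = 14
  end in UTC: 14:37
Step 2 - convert UTC -> UTC-4:
  offset difference: -4 - (0) = -4 hours
  14 + (-4) = 10 -> mod 24 = 10
Result: 10:37 in UTC-4

10:37


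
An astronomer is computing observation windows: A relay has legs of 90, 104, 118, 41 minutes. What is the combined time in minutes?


Durations: 90, 104, 118, 41
Running sum: 90
+ 104 = 194
+ 118 = 312
+ 41 = 353
Total duration: 353 minutes
That is 5 hours and 53 minutes

353


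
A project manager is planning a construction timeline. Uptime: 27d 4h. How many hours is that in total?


Days: 27
Extra hours: 4
Hours per day: 24
Days to hours: 27 x 24 = 648
Total: 648 + 4 = 652

652


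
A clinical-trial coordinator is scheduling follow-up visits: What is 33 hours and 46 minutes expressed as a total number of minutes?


Hours: 33
Minutes: 46
Convert hours to minutes: 33 x 60 = 1980
Add remaining minutes: 1980 + 46 = 2026

2026


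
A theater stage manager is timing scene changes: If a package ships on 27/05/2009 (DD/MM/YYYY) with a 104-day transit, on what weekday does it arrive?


Start: 2009-05-27 (Wednesday)
Step 1 - find target date: add 104 days
  2009-05-27 + 104 days = 2009-09-08
Step 2 - day of week:
  104 mod 7 = 6
  Wednesday + 6 days -> Tuesday
Result: Tuesday (2009-09-08)

Tuesday


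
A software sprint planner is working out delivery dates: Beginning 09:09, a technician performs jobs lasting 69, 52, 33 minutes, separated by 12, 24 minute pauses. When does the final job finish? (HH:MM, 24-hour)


Start: 09:09 = 549 min from midnight
  after task 1 (69 min): 10:18
  after break (12 min): 10:30
  after task 2 (52 min): 11:22
  after break (24 min): 11:46
  after task 3 (33 min): 12:19
Total elapsed: 190 minutes
End time: 12:19

12:19


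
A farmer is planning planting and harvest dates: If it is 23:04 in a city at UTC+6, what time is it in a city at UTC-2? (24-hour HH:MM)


Local time: 23:04 at UTC+6 (offset 6h)
Target zone: UTC-2 (offset -2h)
Difference: -2 - (6) = -8 hours
Calculation: 23 + (-8) = 15
Result: 15:04

15:04


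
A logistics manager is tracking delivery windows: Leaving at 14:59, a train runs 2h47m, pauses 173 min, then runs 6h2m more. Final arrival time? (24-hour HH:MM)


Depart: 14:59
Leg 1: +167 min -> 17:46
Layover: +173 min -> 20:39
Leg 2: +362 min -> 02:41
Total travel: 702 minutes = 11h 42m
Arrival: 02:41

02:41


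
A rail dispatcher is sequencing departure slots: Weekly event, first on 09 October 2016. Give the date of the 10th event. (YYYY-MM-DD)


First occurrence: 2016-10-09 (occurrence 1)
Each occurrence is 7 days after the previous.
Occurrence 10 is 9 weeks after the first.
9 weeks = 63 days
2016-10-09 + 63 days = 2016-12-11

2016-12-11


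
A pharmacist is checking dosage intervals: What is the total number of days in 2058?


Year: 2058
Check leap year rules:
Divisible by 4? No
2058 is not a leap year
Days: 365

365


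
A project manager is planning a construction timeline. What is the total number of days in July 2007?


Month: July
Year: 2007
July is a 31-day month
Total: 31 days

31


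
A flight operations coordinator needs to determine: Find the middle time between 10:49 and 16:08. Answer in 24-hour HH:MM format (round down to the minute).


Start time: 10:49 = 649 minutes from midnight
End time: 16:08 = 968 minutes from midnight
Sum: 649 + 968 = 1617
Midpoint: 1617 / 2 = 808 minutes
Convert: 808 / 60 = 13 hours, 28 minutes
Result: 13:28

13:28


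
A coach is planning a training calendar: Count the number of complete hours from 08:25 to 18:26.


Start: 08:25
End: 18:26
Hour difference: 18 - 8 = 10 hours
Minute difference: 26 - 25 = 1 minutes
Total minutes: 601
Complete hours: 601 / 60 = 10 (remainder 1)

10


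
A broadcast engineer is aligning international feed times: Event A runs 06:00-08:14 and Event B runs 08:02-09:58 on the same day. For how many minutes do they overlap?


Interval A: [360, 494] minutes from midnight
Interval B: [482, 598] minutes from midnight
Overlap start = max(360, 482) = 482
Overlap end = min(494, 598) = 494
Overlap = 494 - 482 = 12 minutes

12


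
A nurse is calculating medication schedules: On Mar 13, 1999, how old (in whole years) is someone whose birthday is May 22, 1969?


Birth: 1969-05-22
Reference: 1999-03-13
Year difference: 1999 - 1969 = 30
Has birthday (05-22) occurred by 03-13? No
Birthday not yet reached this year -> subtract 1
Age in full years: 29

29


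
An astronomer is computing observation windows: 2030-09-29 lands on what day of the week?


Date: 2030-09-29
January 1, 2030 is a Tuesday
Day of year: 272
Offset from Jan 1: 271 days
271 mod 7 = 5
Result: Sunday

Sunday


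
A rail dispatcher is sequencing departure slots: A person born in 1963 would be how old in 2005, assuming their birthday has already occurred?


Birth year: 1963
Current year: 2005
Age = current year - birth year
Age = 2005 - 1963 = 42

42


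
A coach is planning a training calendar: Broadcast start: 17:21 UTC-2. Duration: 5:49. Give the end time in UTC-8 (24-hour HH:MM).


Start: 17:21 in UTC-2
Step 1 - add duration:
  minutes: 21 + 49 = 70 (carry 1h)
  hours: 17 + 5 + 1 = 23
  end in UTC-2: 23:10
Step 2 - convert UTC-2 -> UTC-8:
  offset difference: -8 - (-2) = -6 hours
  23 + (-6) = 17 -> mod 24 = 17
Result: 17:10 in UTC-8

17:10


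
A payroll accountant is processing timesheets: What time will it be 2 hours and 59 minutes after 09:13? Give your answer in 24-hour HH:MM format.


Start time: 09:13
Adding: 2 hours 59 minutes
Minutes: 13 + 59 = 72
Minute overflow: 72 >= 60, so carry 1 hour, minutes = 12
Hours: 9 + 2 + 1 = 12
Result: 12:12

12:12


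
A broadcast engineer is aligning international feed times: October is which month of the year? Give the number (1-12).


Calendar month order:
9. September
10. October <--
11. November
October is month number 10

10


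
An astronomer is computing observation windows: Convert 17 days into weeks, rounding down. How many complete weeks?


Total days: 17
Days per week: 7
Division: 17 / 7 = 2 remainder 3
Complete weeks: 2
Remaining days: 3

2


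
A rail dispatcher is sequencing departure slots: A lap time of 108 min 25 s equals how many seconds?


Minutes: 108
Seconds: 25
Convert minutes to seconds: 108 x 60 = 6480
Add remaining seconds: 6480 + 25 = 6505

6505


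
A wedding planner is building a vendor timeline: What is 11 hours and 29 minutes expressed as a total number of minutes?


Hours: 11
Minutes: 29
Convert hours to minutes: 11 x 60 = 660
Add remaining minutes: 660 + 29 = 689

689


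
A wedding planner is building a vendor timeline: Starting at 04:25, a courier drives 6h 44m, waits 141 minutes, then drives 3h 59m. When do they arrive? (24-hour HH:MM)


Depart: 04:25
Leg 1: +404 min -> 11:09
Layover: +141 min -> 13:30
Leg 2: +239 min -> 17:29
Total travel: 784 minutes = 13h 4m
Arrival: 17:29

17:29


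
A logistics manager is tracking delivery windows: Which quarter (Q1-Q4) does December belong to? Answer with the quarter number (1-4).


Month: December (month 12)
Q1: January-March (months 1-3)
Q2: April-June (months 4-6)
Q3: July-September (months 7-9)
Q4: October-December (months 10-12)
Month 12 falls in Q4

4


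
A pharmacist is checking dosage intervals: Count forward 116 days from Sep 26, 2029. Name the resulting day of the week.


Start: 2029-09-26 (Wednesday)
Step 1 - find target date: add 116 days
  2029-09-26 + 116 days = 2030-01-20
Step 2 - day of week:
  116 mod 7 = 4
  Wednesday + 4 days -> Sunday
Result: Sunday (2030-01-20)

Sunday


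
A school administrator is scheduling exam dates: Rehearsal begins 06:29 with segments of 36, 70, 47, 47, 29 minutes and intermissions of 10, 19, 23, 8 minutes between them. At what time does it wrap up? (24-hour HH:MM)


Start: 06:29 = 389 min from midnight
  after task 1 (36 min): 07:05
  after break (10 min): 07:15
  after task 2 (70 min): 08:25
  after break (19 min): 08:44
  after task 3 (47 min): 09:31
  after break (23 min): 09:54
  after task 4 (47 min): 10:41
  after break (8 min): 10:49
  after task 5 (29 min): 11:18
Total elapsed: 289 minutes
End time: 11:18

11:18


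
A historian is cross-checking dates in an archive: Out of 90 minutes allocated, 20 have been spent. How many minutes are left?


Total budget: 90 minutes
Time used: 20 minutes
Remaining: 90 - 20 = 70 minutes
Percent used: 22.2%
Percent remaining: 77.8%

70


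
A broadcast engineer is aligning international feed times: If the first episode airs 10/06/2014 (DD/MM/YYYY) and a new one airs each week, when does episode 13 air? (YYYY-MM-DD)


First occurrence: 2014-06-10 (occurrence 1)
Each occurrence is 7 days after the previous.
Occurrence 13 is 12 weeks after the first.
12 weeks = 84 days
2014-06-10 + 84 days = 2014-09-02

2014-09-02


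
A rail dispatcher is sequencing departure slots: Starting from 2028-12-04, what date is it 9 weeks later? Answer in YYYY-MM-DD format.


Start: 2028-12-04
Weeks to add: 9
Convert to days: 9 x 7 = 63 days
Add 63 days to 2028-12-04
Result: 2029-02-05

2029-02-05
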